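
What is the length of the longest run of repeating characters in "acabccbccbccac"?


Input: "acabccbccbccac"
Scanning for longest run:
  Position 1 ('c'): new char, reset run to 1
  Position 2 ('a'): new char, reset run to 1
  Position 3 ('b'): new char, reset run to 1
  Position 4 ('c'): new char, reset run to 1
  Position 5 ('c'): continues run of 'c', length=2
  Position 6 ('b'): new char, reset run to 1
  Position 7 ('c'): new char, reset run to 1
  Position 8 ('c'): continues run of 'c', length=2
  Position 9 ('b'): new char, reset run to 1
  Position 10 ('c'): new char, reset run to 1
  Position 11 ('c'): continues run of 'c', length=2
  Position 12 ('a'): new char, reset run to 1
  Position 13 ('c'): new char, reset run to 1
Longest run: 'c' with length 2

2


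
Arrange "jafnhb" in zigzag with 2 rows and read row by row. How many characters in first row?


Zigzag "jafnhb" into 2 rows:
Placing characters:
  'j' => row 0
  'a' => row 1
  'f' => row 0
  'n' => row 1
  'h' => row 0
  'b' => row 1
Rows:
  Row 0: "jfh"
  Row 1: "anb"
First row length: 3

3


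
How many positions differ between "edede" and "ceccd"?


Comparing "edede" and "ceccd" position by position:
  Position 0: 'e' vs 'c' => DIFFER
  Position 1: 'd' vs 'e' => DIFFER
  Position 2: 'e' vs 'c' => DIFFER
  Position 3: 'd' vs 'c' => DIFFER
  Position 4: 'e' vs 'd' => DIFFER
Positions that differ: 5

5


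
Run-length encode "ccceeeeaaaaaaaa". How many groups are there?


Input: ccceeeeaaaaaaaa
Scanning for consecutive runs:
  Group 1: 'c' x 3 (positions 0-2)
  Group 2: 'e' x 4 (positions 3-6)
  Group 3: 'a' x 8 (positions 7-14)
Total groups: 3

3


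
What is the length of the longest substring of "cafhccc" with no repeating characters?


Input: "cafhccc"
Sliding window (track last position of each char):
  Position 0 ('c'): window [0,0] length 1 -- new best
  Position 1 ('a'): window [0,1] length 2 -- new best
  Position 2 ('f'): window [0,2] length 3 -- new best
  Position 3 ('h'): window [0,3] length 4 -- new best
  Position 4 ('c'): repeat (last at 0), move window start to 1
  Position 4 ('c'): window [1,4] length 4
  Position 5 ('c'): repeat (last at 4), move window start to 5
  Position 5 ('c'): window [5,5] length 1
  Position 6 ('c'): repeat (last at 5), move window start to 6
  Position 6 ('c'): window [6,6] length 1
Longest substring with no repeats: "cafh" with length 4

4


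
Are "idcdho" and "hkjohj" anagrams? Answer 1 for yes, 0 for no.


Strings: "idcdho", "hkjohj"
Sorted first:  cddhio
Sorted second: hhjjko
Differ at position 0: 'c' vs 'h' => not anagrams

0


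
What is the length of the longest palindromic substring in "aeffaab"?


Input: "aeffaab"
Checking substrings for palindromes:
  [2:4] "ff" (len 2) => palindrome
  [4:6] "aa" (len 2) => palindrome
Longest palindromic substring: "ff" with length 2

2


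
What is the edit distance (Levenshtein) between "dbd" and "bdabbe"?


Computing edit distance: "dbd" -> "bdabbe"
DP table:
           b    d    a    b    b    e
      0    1    2    3    4    5    6
  d   1    1    1    2    3    4    5
  b   2    1    2    2    2    3    4
  d   3    2    1    2    3    3    4
Edit distance = dp[3][6] = 4

4


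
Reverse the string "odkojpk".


Input: odkojpk
Reading characters right to left:
  Position 6: 'k'
  Position 5: 'p'
  Position 4: 'j'
  Position 3: 'o'
  Position 2: 'k'
  Position 1: 'd'
  Position 0: 'o'
Reversed: kpjokdo

kpjokdo


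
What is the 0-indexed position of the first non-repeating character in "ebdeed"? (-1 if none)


Input: ebdeed
Character frequencies:
  'b': 1
  'd': 2
  'e': 3
Scanning left to right for freq == 1:
  Position 0 ('e'): freq=3, skip
  Position 1 ('b'): unique! => answer = 1

1


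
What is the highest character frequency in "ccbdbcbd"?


Input: ccbdbcbd
Character counts:
  'b': 3
  'c': 3
  'd': 2
Maximum frequency: 3

3


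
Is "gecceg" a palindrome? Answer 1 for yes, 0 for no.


Input: gecceg
Reversed: gecceg
  Compare pos 0 ('g') with pos 5 ('g'): match
  Compare pos 1 ('e') with pos 4 ('e'): match
  Compare pos 2 ('c') with pos 3 ('c'): match
Result: palindrome

1


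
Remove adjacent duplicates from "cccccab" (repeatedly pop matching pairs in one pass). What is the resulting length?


Input: cccccab
Stack-based adjacent duplicate removal:
  Read 'c': push. Stack: c
  Read 'c': matches stack top 'c' => pop. Stack: (empty)
  Read 'c': push. Stack: c
  Read 'c': matches stack top 'c' => pop. Stack: (empty)
  Read 'c': push. Stack: c
  Read 'a': push. Stack: ca
  Read 'b': push. Stack: cab
Final stack: "cab" (length 3)

3


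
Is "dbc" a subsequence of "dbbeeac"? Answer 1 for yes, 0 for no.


Check if "dbc" is a subsequence of "dbbeeac"
Greedy scan:
  Position 0 ('d'): matches sub[0] = 'd'
  Position 1 ('b'): matches sub[1] = 'b'
  Position 2 ('b'): no match needed
  Position 3 ('e'): no match needed
  Position 4 ('e'): no match needed
  Position 5 ('a'): no match needed
  Position 6 ('c'): matches sub[2] = 'c'
All 3 characters matched => is a subsequence

1


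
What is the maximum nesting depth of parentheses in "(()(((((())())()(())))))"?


Input: "(()(((((())())()(())))))"
Tracking depth:
  Position 0 '(': depth becomes 1
  Position 1 '(': depth becomes 2
  Position 2 ')': depth becomes 1
  Position 3 '(': depth becomes 2
  Position 4 '(': depth becomes 3
  Position 5 '(': depth becomes 4
  Position 6 '(': depth becomes 5
  Position 7 '(': depth becomes 6
  Position 8 '(': depth becomes 7
  Position 9 ')': depth becomes 6
  Position 10 ')': depth becomes 5
  Position 11 '(': depth becomes 6
  Position 12 ')': depth becomes 5
  Position 13 ')': depth becomes 4
  Position 14 '(': depth becomes 5
  Position 15 ')': depth becomes 4
  Position 16 '(': depth becomes 5
  Position 17 '(': depth becomes 6
  Position 18 ')': depth becomes 5
  Position 19 ')': depth becomes 4
  Position 20 ')': depth becomes 3
  Position 21 ')': depth becomes 2
  Position 22 ')': depth becomes 1
  Position 23 ')': depth becomes 0
Maximum depth reached: 7

7


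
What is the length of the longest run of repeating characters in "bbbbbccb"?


Input: "bbbbbccb"
Scanning for longest run:
  Position 1 ('b'): continues run of 'b', length=2
  Position 2 ('b'): continues run of 'b', length=3
  Position 3 ('b'): continues run of 'b', length=4
  Position 4 ('b'): continues run of 'b', length=5
  Position 5 ('c'): new char, reset run to 1
  Position 6 ('c'): continues run of 'c', length=2
  Position 7 ('b'): new char, reset run to 1
Longest run: 'b' with length 5

5


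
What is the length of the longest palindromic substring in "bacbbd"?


Input: "bacbbd"
Checking substrings for palindromes:
  [3:5] "bb" (len 2) => palindrome
Longest palindromic substring: "bb" with length 2

2


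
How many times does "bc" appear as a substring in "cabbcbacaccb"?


Searching for "bc" in "cabbcbacaccb"
Scanning each position:
  Position 0: "ca" => no
  Position 1: "ab" => no
  Position 2: "bb" => no
  Position 3: "bc" => MATCH
  Position 4: "cb" => no
  Position 5: "ba" => no
  Position 6: "ac" => no
  Position 7: "ca" => no
  Position 8: "ac" => no
  Position 9: "cc" => no
  Position 10: "cb" => no
Total occurrences: 1

1


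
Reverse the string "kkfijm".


Input: kkfijm
Reading characters right to left:
  Position 5: 'm'
  Position 4: 'j'
  Position 3: 'i'
  Position 2: 'f'
  Position 1: 'k'
  Position 0: 'k'
Reversed: mjifkk

mjifkk


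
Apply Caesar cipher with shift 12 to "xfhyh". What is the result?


Caesar cipher: shift "xfhyh" by 12
  'x' (pos 23) + 12 = pos 9 = 'j'
  'f' (pos 5) + 12 = pos 17 = 'r'
  'h' (pos 7) + 12 = pos 19 = 't'
  'y' (pos 24) + 12 = pos 10 = 'k'
  'h' (pos 7) + 12 = pos 19 = 't'
Result: jrtkt

jrtkt


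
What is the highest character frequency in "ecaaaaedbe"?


Input: ecaaaaedbe
Character counts:
  'a': 4
  'b': 1
  'c': 1
  'd': 1
  'e': 3
Maximum frequency: 4

4


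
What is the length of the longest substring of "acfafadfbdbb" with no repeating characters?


Input: "acfafadfbdbb"
Sliding window (track last position of each char):
  Position 0 ('a'): window [0,0] length 1 -- new best
  Position 1 ('c'): window [0,1] length 2 -- new best
  Position 2 ('f'): window [0,2] length 3 -- new best
  Position 3 ('a'): repeat (last at 0), move window start to 1
  Position 3 ('a'): window [1,3] length 3
  Position 4 ('f'): repeat (last at 2), move window start to 3
  Position 4 ('f'): window [3,4] length 2
  Position 5 ('a'): repeat (last at 3), move window start to 4
  Position 5 ('a'): window [4,5] length 2
  Position 6 ('d'): window [4,6] length 3
  Position 7 ('f'): repeat (last at 4), move window start to 5
  Position 7 ('f'): window [5,7] length 3
  Position 8 ('b'): window [5,8] length 4 -- new best
  Position 9 ('d'): repeat (last at 6), move window start to 7
  Position 9 ('d'): window [7,9] length 3
  Position 10 ('b'): repeat (last at 8), move window start to 9
  Position 10 ('b'): window [9,10] length 2
  Position 11 ('b'): repeat (last at 10), move window start to 11
  Position 11 ('b'): window [11,11] length 1
Longest substring with no repeats: "adfb" with length 4

4


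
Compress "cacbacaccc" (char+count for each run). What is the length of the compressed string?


Input: cacbacaccc
Runs:
  'c' x 1 => "c1"
  'a' x 1 => "a1"
  'c' x 1 => "c1"
  'b' x 1 => "b1"
  'a' x 1 => "a1"
  'c' x 1 => "c1"
  'a' x 1 => "a1"
  'c' x 3 => "c3"
Compressed: "c1a1c1b1a1c1a1c3"
Compressed length: 16

16


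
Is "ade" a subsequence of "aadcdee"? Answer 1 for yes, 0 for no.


Check if "ade" is a subsequence of "aadcdee"
Greedy scan:
  Position 0 ('a'): matches sub[0] = 'a'
  Position 1 ('a'): no match needed
  Position 2 ('d'): matches sub[1] = 'd'
  Position 3 ('c'): no match needed
  Position 4 ('d'): no match needed
  Position 5 ('e'): matches sub[2] = 'e'
  Position 6 ('e'): no match needed
All 3 characters matched => is a subsequence

1


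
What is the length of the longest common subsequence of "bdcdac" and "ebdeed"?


LCS of "bdcdac" and "ebdeed"
DP table:
           e    b    d    e    e    d
      0    0    0    0    0    0    0
  b   0    0    1    1    1    1    1
  d   0    0    1    2    2    2    2
  c   0    0    1    2    2    2    2
  d   0    0    1    2    2    2    3
  a   0    0    1    2    2    2    3
  c   0    0    1    2    2    2    3
LCS length = dp[6][6] = 3

3


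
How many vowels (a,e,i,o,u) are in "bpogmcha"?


Input: bpogmcha
Checking each character:
  'b' at position 0: consonant
  'p' at position 1: consonant
  'o' at position 2: vowel (running total: 1)
  'g' at position 3: consonant
  'm' at position 4: consonant
  'c' at position 5: consonant
  'h' at position 6: consonant
  'a' at position 7: vowel (running total: 2)
Total vowels: 2

2


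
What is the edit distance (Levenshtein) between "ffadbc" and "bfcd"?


Computing edit distance: "ffadbc" -> "bfcd"
DP table:
           b    f    c    d
      0    1    2    3    4
  f   1    1    1    2    3
  f   2    2    1    2    3
  a   3    3    2    2    3
  d   4    4    3    3    2
  b   5    4    4    4    3
  c   6    5    5    4    4
Edit distance = dp[6][4] = 4

4


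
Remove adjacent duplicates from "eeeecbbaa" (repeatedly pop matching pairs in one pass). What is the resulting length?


Input: eeeecbbaa
Stack-based adjacent duplicate removal:
  Read 'e': push. Stack: e
  Read 'e': matches stack top 'e' => pop. Stack: (empty)
  Read 'e': push. Stack: e
  Read 'e': matches stack top 'e' => pop. Stack: (empty)
  Read 'c': push. Stack: c
  Read 'b': push. Stack: cb
  Read 'b': matches stack top 'b' => pop. Stack: c
  Read 'a': push. Stack: ca
  Read 'a': matches stack top 'a' => pop. Stack: c
Final stack: "c" (length 1)

1


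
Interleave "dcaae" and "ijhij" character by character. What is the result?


Interleaving "dcaae" and "ijhij":
  Position 0: 'd' from first, 'i' from second => "di"
  Position 1: 'c' from first, 'j' from second => "cj"
  Position 2: 'a' from first, 'h' from second => "ah"
  Position 3: 'a' from first, 'i' from second => "ai"
  Position 4: 'e' from first, 'j' from second => "ej"
Result: dicjahaiej

dicjahaiej


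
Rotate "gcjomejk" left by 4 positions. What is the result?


Input: "gcjomejk", rotate left by 4
First 4 characters: "gcjo"
Remaining characters: "mejk"
Concatenate remaining + first: "mejk" + "gcjo" = "mejkgcjo"

mejkgcjo


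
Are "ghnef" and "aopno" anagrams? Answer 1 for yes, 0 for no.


Strings: "ghnef", "aopno"
Sorted first:  efghn
Sorted second: anoop
Differ at position 0: 'e' vs 'a' => not anagrams

0


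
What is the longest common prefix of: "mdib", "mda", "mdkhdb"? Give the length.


Words: mdib, mda, mdkhdb
  Position 0: all 'm' => match
  Position 1: all 'd' => match
  Position 2: ('i', 'a', 'k') => mismatch, stop
LCP = "md" (length 2)

2


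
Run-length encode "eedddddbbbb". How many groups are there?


Input: eedddddbbbb
Scanning for consecutive runs:
  Group 1: 'e' x 2 (positions 0-1)
  Group 2: 'd' x 5 (positions 2-6)
  Group 3: 'b' x 4 (positions 7-10)
Total groups: 3

3


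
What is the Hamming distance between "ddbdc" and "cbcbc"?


Comparing "ddbdc" and "cbcbc" position by position:
  Position 0: 'd' vs 'c' => differ
  Position 1: 'd' vs 'b' => differ
  Position 2: 'b' vs 'c' => differ
  Position 3: 'd' vs 'b' => differ
  Position 4: 'c' vs 'c' => same
Total differences (Hamming distance): 4

4


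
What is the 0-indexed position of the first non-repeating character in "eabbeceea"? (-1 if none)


Input: eabbeceea
Character frequencies:
  'a': 2
  'b': 2
  'c': 1
  'e': 4
Scanning left to right for freq == 1:
  Position 0 ('e'): freq=4, skip
  Position 1 ('a'): freq=2, skip
  Position 2 ('b'): freq=2, skip
  Position 3 ('b'): freq=2, skip
  Position 4 ('e'): freq=4, skip
  Position 5 ('c'): unique! => answer = 5

5


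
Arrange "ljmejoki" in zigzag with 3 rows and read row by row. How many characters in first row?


Zigzag "ljmejoki" into 3 rows:
Placing characters:
  'l' => row 0
  'j' => row 1
  'm' => row 2
  'e' => row 1
  'j' => row 0
  'o' => row 1
  'k' => row 2
  'i' => row 1
Rows:
  Row 0: "lj"
  Row 1: "jeoi"
  Row 2: "mk"
First row length: 2

2


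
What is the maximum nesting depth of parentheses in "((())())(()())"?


Input: "((())())(()())"
Tracking depth:
  Position 0 '(': depth becomes 1
  Position 1 '(': depth becomes 2
  Position 2 '(': depth becomes 3
  Position 3 ')': depth becomes 2
  Position 4 ')': depth becomes 1
  Position 5 '(': depth becomes 2
  Position 6 ')': depth becomes 1
  Position 7 ')': depth becomes 0
  Position 8 '(': depth becomes 1
  Position 9 '(': depth becomes 2
  Position 10 ')': depth becomes 1
  Position 11 '(': depth becomes 2
  Position 12 ')': depth becomes 1
  Position 13 ')': depth becomes 0
Maximum depth reached: 3

3


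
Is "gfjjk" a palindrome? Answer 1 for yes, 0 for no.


Input: gfjjk
Reversed: kjjfg
  Compare pos 0 ('g') with pos 4 ('k'): MISMATCH
  Compare pos 1 ('f') with pos 3 ('j'): MISMATCH
Result: not a palindrome

0


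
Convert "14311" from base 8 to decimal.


Input: "14311" in base 8
Positional expansion:
  Digit '1' (value 1) x 8^4 = 4096
  Digit '4' (value 4) x 8^3 = 2048
  Digit '3' (value 3) x 8^2 = 192
  Digit '1' (value 1) x 8^1 = 8
  Digit '1' (value 1) x 8^0 = 1
Sum = 6345

6345


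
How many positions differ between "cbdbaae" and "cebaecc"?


Comparing "cbdbaae" and "cebaecc" position by position:
  Position 0: 'c' vs 'c' => same
  Position 1: 'b' vs 'e' => DIFFER
  Position 2: 'd' vs 'b' => DIFFER
  Position 3: 'b' vs 'a' => DIFFER
  Position 4: 'a' vs 'e' => DIFFER
  Position 5: 'a' vs 'c' => DIFFER
  Position 6: 'e' vs 'c' => DIFFER
Positions that differ: 6

6


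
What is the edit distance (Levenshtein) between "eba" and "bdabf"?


Computing edit distance: "eba" -> "bdabf"
DP table:
           b    d    a    b    f
      0    1    2    3    4    5
  e   1    1    2    3    4    5
  b   2    1    2    3    3    4
  a   3    2    2    2    3    4
Edit distance = dp[3][5] = 4

4


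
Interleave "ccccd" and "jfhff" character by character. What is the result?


Interleaving "ccccd" and "jfhff":
  Position 0: 'c' from first, 'j' from second => "cj"
  Position 1: 'c' from first, 'f' from second => "cf"
  Position 2: 'c' from first, 'h' from second => "ch"
  Position 3: 'c' from first, 'f' from second => "cf"
  Position 4: 'd' from first, 'f' from second => "df"
Result: cjcfchcfdf

cjcfchcfdf


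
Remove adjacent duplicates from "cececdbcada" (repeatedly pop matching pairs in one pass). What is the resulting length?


Input: cececdbcada
Stack-based adjacent duplicate removal:
  Read 'c': push. Stack: c
  Read 'e': push. Stack: ce
  Read 'c': push. Stack: cec
  Read 'e': push. Stack: cece
  Read 'c': push. Stack: cecec
  Read 'd': push. Stack: cececd
  Read 'b': push. Stack: cececdb
  Read 'c': push. Stack: cececdbc
  Read 'a': push. Stack: cececdbca
  Read 'd': push. Stack: cececdbcad
  Read 'a': push. Stack: cececdbcada
Final stack: "cececdbcada" (length 11)

11


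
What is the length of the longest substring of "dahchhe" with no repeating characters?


Input: "dahchhe"
Sliding window (track last position of each char):
  Position 0 ('d'): window [0,0] length 1 -- new best
  Position 1 ('a'): window [0,1] length 2 -- new best
  Position 2 ('h'): window [0,2] length 3 -- new best
  Position 3 ('c'): window [0,3] length 4 -- new best
  Position 4 ('h'): repeat (last at 2), move window start to 3
  Position 4 ('h'): window [3,4] length 2
  Position 5 ('h'): repeat (last at 4), move window start to 5
  Position 5 ('h'): window [5,5] length 1
  Position 6 ('e'): window [5,6] length 2
Longest substring with no repeats: "dahc" with length 4

4


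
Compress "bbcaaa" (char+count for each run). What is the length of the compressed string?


Input: bbcaaa
Runs:
  'b' x 2 => "b2"
  'c' x 1 => "c1"
  'a' x 3 => "a3"
Compressed: "b2c1a3"
Compressed length: 6

6


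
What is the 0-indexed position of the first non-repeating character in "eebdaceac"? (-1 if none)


Input: eebdaceac
Character frequencies:
  'a': 2
  'b': 1
  'c': 2
  'd': 1
  'e': 3
Scanning left to right for freq == 1:
  Position 0 ('e'): freq=3, skip
  Position 1 ('e'): freq=3, skip
  Position 2 ('b'): unique! => answer = 2

2


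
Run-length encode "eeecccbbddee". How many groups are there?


Input: eeecccbbddee
Scanning for consecutive runs:
  Group 1: 'e' x 3 (positions 0-2)
  Group 2: 'c' x 3 (positions 3-5)
  Group 3: 'b' x 2 (positions 6-7)
  Group 4: 'd' x 2 (positions 8-9)
  Group 5: 'e' x 2 (positions 10-11)
Total groups: 5

5


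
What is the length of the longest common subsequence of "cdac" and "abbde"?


LCS of "cdac" and "abbde"
DP table:
           a    b    b    d    e
      0    0    0    0    0    0
  c   0    0    0    0    0    0
  d   0    0    0    0    1    1
  a   0    1    1    1    1    1
  c   0    1    1    1    1    1
LCS length = dp[4][5] = 1

1


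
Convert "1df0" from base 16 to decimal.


Input: "1df0" in base 16
Positional expansion:
  Digit '1' (value 1) x 16^3 = 4096
  Digit 'd' (value 13) x 16^2 = 3328
  Digit 'f' (value 15) x 16^1 = 240
  Digit '0' (value 0) x 16^0 = 0
Sum = 7664

7664


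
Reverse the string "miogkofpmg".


Input: miogkofpmg
Reading characters right to left:
  Position 9: 'g'
  Position 8: 'm'
  Position 7: 'p'
  Position 6: 'f'
  Position 5: 'o'
  Position 4: 'k'
  Position 3: 'g'
  Position 2: 'o'
  Position 1: 'i'
  Position 0: 'm'
Reversed: gmpfokgoim

gmpfokgoim


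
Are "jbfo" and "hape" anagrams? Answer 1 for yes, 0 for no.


Strings: "jbfo", "hape"
Sorted first:  bfjo
Sorted second: aehp
Differ at position 0: 'b' vs 'a' => not anagrams

0


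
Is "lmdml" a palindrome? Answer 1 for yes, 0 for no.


Input: lmdml
Reversed: lmdml
  Compare pos 0 ('l') with pos 4 ('l'): match
  Compare pos 1 ('m') with pos 3 ('m'): match
Result: palindrome

1


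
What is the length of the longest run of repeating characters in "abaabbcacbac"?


Input: "abaabbcacbac"
Scanning for longest run:
  Position 1 ('b'): new char, reset run to 1
  Position 2 ('a'): new char, reset run to 1
  Position 3 ('a'): continues run of 'a', length=2
  Position 4 ('b'): new char, reset run to 1
  Position 5 ('b'): continues run of 'b', length=2
  Position 6 ('c'): new char, reset run to 1
  Position 7 ('a'): new char, reset run to 1
  Position 8 ('c'): new char, reset run to 1
  Position 9 ('b'): new char, reset run to 1
  Position 10 ('a'): new char, reset run to 1
  Position 11 ('c'): new char, reset run to 1
Longest run: 'a' with length 2

2


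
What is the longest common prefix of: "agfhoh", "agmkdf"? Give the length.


Words: agfhoh, agmkdf
  Position 0: all 'a' => match
  Position 1: all 'g' => match
  Position 2: ('f', 'm') => mismatch, stop
LCP = "ag" (length 2)

2


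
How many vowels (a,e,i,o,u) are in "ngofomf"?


Input: ngofomf
Checking each character:
  'n' at position 0: consonant
  'g' at position 1: consonant
  'o' at position 2: vowel (running total: 1)
  'f' at position 3: consonant
  'o' at position 4: vowel (running total: 2)
  'm' at position 5: consonant
  'f' at position 6: consonant
Total vowels: 2

2


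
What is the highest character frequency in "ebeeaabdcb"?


Input: ebeeaabdcb
Character counts:
  'a': 2
  'b': 3
  'c': 1
  'd': 1
  'e': 3
Maximum frequency: 3

3


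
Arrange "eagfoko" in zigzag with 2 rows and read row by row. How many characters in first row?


Zigzag "eagfoko" into 2 rows:
Placing characters:
  'e' => row 0
  'a' => row 1
  'g' => row 0
  'f' => row 1
  'o' => row 0
  'k' => row 1
  'o' => row 0
Rows:
  Row 0: "egoo"
  Row 1: "afk"
First row length: 4

4


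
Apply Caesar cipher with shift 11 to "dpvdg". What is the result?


Caesar cipher: shift "dpvdg" by 11
  'd' (pos 3) + 11 = pos 14 = 'o'
  'p' (pos 15) + 11 = pos 0 = 'a'
  'v' (pos 21) + 11 = pos 6 = 'g'
  'd' (pos 3) + 11 = pos 14 = 'o'
  'g' (pos 6) + 11 = pos 17 = 'r'
Result: oagor

oagor


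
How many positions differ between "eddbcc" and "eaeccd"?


Comparing "eddbcc" and "eaeccd" position by position:
  Position 0: 'e' vs 'e' => same
  Position 1: 'd' vs 'a' => DIFFER
  Position 2: 'd' vs 'e' => DIFFER
  Position 3: 'b' vs 'c' => DIFFER
  Position 4: 'c' vs 'c' => same
  Position 5: 'c' vs 'd' => DIFFER
Positions that differ: 4

4


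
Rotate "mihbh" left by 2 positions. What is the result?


Input: "mihbh", rotate left by 2
First 2 characters: "mi"
Remaining characters: "hbh"
Concatenate remaining + first: "hbh" + "mi" = "hbhmi"

hbhmi


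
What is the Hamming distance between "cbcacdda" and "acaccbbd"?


Comparing "cbcacdda" and "acaccbbd" position by position:
  Position 0: 'c' vs 'a' => differ
  Position 1: 'b' vs 'c' => differ
  Position 2: 'c' vs 'a' => differ
  Position 3: 'a' vs 'c' => differ
  Position 4: 'c' vs 'c' => same
  Position 5: 'd' vs 'b' => differ
  Position 6: 'd' vs 'b' => differ
  Position 7: 'a' vs 'd' => differ
Total differences (Hamming distance): 7

7


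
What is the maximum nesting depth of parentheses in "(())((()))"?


Input: "(())((()))"
Tracking depth:
  Position 0 '(': depth becomes 1
  Position 1 '(': depth becomes 2
  Position 2 ')': depth becomes 1
  Position 3 ')': depth becomes 0
  Position 4 '(': depth becomes 1
  Position 5 '(': depth becomes 2
  Position 6 '(': depth becomes 3
  Position 7 ')': depth becomes 2
  Position 8 ')': depth becomes 1
  Position 9 ')': depth becomes 0
Maximum depth reached: 3

3


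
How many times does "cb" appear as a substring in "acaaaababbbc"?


Searching for "cb" in "acaaaababbbc"
Scanning each position:
  Position 0: "ac" => no
  Position 1: "ca" => no
  Position 2: "aa" => no
  Position 3: "aa" => no
  Position 4: "aa" => no
  Position 5: "ab" => no
  Position 6: "ba" => no
  Position 7: "ab" => no
  Position 8: "bb" => no
  Position 9: "bb" => no
  Position 10: "bc" => no
Total occurrences: 0

0


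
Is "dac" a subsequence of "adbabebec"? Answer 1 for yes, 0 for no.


Check if "dac" is a subsequence of "adbabebec"
Greedy scan:
  Position 0 ('a'): no match needed
  Position 1 ('d'): matches sub[0] = 'd'
  Position 2 ('b'): no match needed
  Position 3 ('a'): matches sub[1] = 'a'
  Position 4 ('b'): no match needed
  Position 5 ('e'): no match needed
  Position 6 ('b'): no match needed
  Position 7 ('e'): no match needed
  Position 8 ('c'): matches sub[2] = 'c'
All 3 characters matched => is a subsequence

1


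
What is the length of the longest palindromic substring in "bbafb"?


Input: "bbafb"
Checking substrings for palindromes:
  [0:2] "bb" (len 2) => palindrome
Longest palindromic substring: "bb" with length 2

2


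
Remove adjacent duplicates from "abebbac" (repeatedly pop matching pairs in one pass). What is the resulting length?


Input: abebbac
Stack-based adjacent duplicate removal:
  Read 'a': push. Stack: a
  Read 'b': push. Stack: ab
  Read 'e': push. Stack: abe
  Read 'b': push. Stack: abeb
  Read 'b': matches stack top 'b' => pop. Stack: abe
  Read 'a': push. Stack: abea
  Read 'c': push. Stack: abeac
Final stack: "abeac" (length 5)

5


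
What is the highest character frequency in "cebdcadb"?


Input: cebdcadb
Character counts:
  'a': 1
  'b': 2
  'c': 2
  'd': 2
  'e': 1
Maximum frequency: 2

2


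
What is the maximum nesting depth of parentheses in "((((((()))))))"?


Input: "((((((()))))))"
Tracking depth:
  Position 0 '(': depth becomes 1
  Position 1 '(': depth becomes 2
  Position 2 '(': depth becomes 3
  Position 3 '(': depth becomes 4
  Position 4 '(': depth becomes 5
  Position 5 '(': depth becomes 6
  Position 6 '(': depth becomes 7
  Position 7 ')': depth becomes 6
  Position 8 ')': depth becomes 5
  Position 9 ')': depth becomes 4
  Position 10 ')': depth becomes 3
  Position 11 ')': depth becomes 2
  Position 12 ')': depth becomes 1
  Position 13 ')': depth becomes 0
Maximum depth reached: 7

7


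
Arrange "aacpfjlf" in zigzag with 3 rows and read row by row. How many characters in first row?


Zigzag "aacpfjlf" into 3 rows:
Placing characters:
  'a' => row 0
  'a' => row 1
  'c' => row 2
  'p' => row 1
  'f' => row 0
  'j' => row 1
  'l' => row 2
  'f' => row 1
Rows:
  Row 0: "af"
  Row 1: "apjf"
  Row 2: "cl"
First row length: 2

2


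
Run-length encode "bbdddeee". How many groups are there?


Input: bbdddeee
Scanning for consecutive runs:
  Group 1: 'b' x 2 (positions 0-1)
  Group 2: 'd' x 3 (positions 2-4)
  Group 3: 'e' x 3 (positions 5-7)
Total groups: 3

3


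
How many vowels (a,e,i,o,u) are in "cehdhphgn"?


Input: cehdhphgn
Checking each character:
  'c' at position 0: consonant
  'e' at position 1: vowel (running total: 1)
  'h' at position 2: consonant
  'd' at position 3: consonant
  'h' at position 4: consonant
  'p' at position 5: consonant
  'h' at position 6: consonant
  'g' at position 7: consonant
  'n' at position 8: consonant
Total vowels: 1

1


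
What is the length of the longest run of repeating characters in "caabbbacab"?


Input: "caabbbacab"
Scanning for longest run:
  Position 1 ('a'): new char, reset run to 1
  Position 2 ('a'): continues run of 'a', length=2
  Position 3 ('b'): new char, reset run to 1
  Position 4 ('b'): continues run of 'b', length=2
  Position 5 ('b'): continues run of 'b', length=3
  Position 6 ('a'): new char, reset run to 1
  Position 7 ('c'): new char, reset run to 1
  Position 8 ('a'): new char, reset run to 1
  Position 9 ('b'): new char, reset run to 1
Longest run: 'b' with length 3

3


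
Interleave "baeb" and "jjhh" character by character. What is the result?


Interleaving "baeb" and "jjhh":
  Position 0: 'b' from first, 'j' from second => "bj"
  Position 1: 'a' from first, 'j' from second => "aj"
  Position 2: 'e' from first, 'h' from second => "eh"
  Position 3: 'b' from first, 'h' from second => "bh"
Result: bjajehbh

bjajehbh


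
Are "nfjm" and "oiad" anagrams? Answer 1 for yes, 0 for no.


Strings: "nfjm", "oiad"
Sorted first:  fjmn
Sorted second: adio
Differ at position 0: 'f' vs 'a' => not anagrams

0


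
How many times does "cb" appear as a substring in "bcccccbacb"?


Searching for "cb" in "bcccccbacb"
Scanning each position:
  Position 0: "bc" => no
  Position 1: "cc" => no
  Position 2: "cc" => no
  Position 3: "cc" => no
  Position 4: "cc" => no
  Position 5: "cb" => MATCH
  Position 6: "ba" => no
  Position 7: "ac" => no
  Position 8: "cb" => MATCH
Total occurrences: 2

2


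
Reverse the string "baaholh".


Input: baaholh
Reading characters right to left:
  Position 6: 'h'
  Position 5: 'l'
  Position 4: 'o'
  Position 3: 'h'
  Position 2: 'a'
  Position 1: 'a'
  Position 0: 'b'
Reversed: hlohaab

hlohaab


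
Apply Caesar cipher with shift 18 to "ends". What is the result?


Caesar cipher: shift "ends" by 18
  'e' (pos 4) + 18 = pos 22 = 'w'
  'n' (pos 13) + 18 = pos 5 = 'f'
  'd' (pos 3) + 18 = pos 21 = 'v'
  's' (pos 18) + 18 = pos 10 = 'k'
Result: wfvk

wfvk


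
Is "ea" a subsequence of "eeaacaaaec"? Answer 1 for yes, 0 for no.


Check if "ea" is a subsequence of "eeaacaaaec"
Greedy scan:
  Position 0 ('e'): matches sub[0] = 'e'
  Position 1 ('e'): no match needed
  Position 2 ('a'): matches sub[1] = 'a'
  Position 3 ('a'): no match needed
  Position 4 ('c'): no match needed
  Position 5 ('a'): no match needed
  Position 6 ('a'): no match needed
  Position 7 ('a'): no match needed
  Position 8 ('e'): no match needed
  Position 9 ('c'): no match needed
All 2 characters matched => is a subsequence

1


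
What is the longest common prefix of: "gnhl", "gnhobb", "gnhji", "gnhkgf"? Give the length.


Words: gnhl, gnhobb, gnhji, gnhkgf
  Position 0: all 'g' => match
  Position 1: all 'n' => match
  Position 2: all 'h' => match
  Position 3: ('l', 'o', 'j', 'k') => mismatch, stop
LCP = "gnh" (length 3)

3


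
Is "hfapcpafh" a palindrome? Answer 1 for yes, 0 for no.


Input: hfapcpafh
Reversed: hfapcpafh
  Compare pos 0 ('h') with pos 8 ('h'): match
  Compare pos 1 ('f') with pos 7 ('f'): match
  Compare pos 2 ('a') with pos 6 ('a'): match
  Compare pos 3 ('p') with pos 5 ('p'): match
Result: palindrome

1


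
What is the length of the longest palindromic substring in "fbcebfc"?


Input: "fbcebfc"
Checking substrings for palindromes:
  No multi-char palindromic substrings found
Longest palindromic substring: "f" with length 1

1


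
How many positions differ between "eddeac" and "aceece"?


Comparing "eddeac" and "aceece" position by position:
  Position 0: 'e' vs 'a' => DIFFER
  Position 1: 'd' vs 'c' => DIFFER
  Position 2: 'd' vs 'e' => DIFFER
  Position 3: 'e' vs 'e' => same
  Position 4: 'a' vs 'c' => DIFFER
  Position 5: 'c' vs 'e' => DIFFER
Positions that differ: 5

5


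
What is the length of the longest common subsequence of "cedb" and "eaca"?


LCS of "cedb" and "eaca"
DP table:
           e    a    c    a
      0    0    0    0    0
  c   0    0    0    1    1
  e   0    1    1    1    1
  d   0    1    1    1    1
  b   0    1    1    1    1
LCS length = dp[4][4] = 1

1


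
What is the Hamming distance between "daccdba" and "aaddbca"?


Comparing "daccdba" and "aaddbca" position by position:
  Position 0: 'd' vs 'a' => differ
  Position 1: 'a' vs 'a' => same
  Position 2: 'c' vs 'd' => differ
  Position 3: 'c' vs 'd' => differ
  Position 4: 'd' vs 'b' => differ
  Position 5: 'b' vs 'c' => differ
  Position 6: 'a' vs 'a' => same
Total differences (Hamming distance): 5

5


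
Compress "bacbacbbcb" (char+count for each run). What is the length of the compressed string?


Input: bacbacbbcb
Runs:
  'b' x 1 => "b1"
  'a' x 1 => "a1"
  'c' x 1 => "c1"
  'b' x 1 => "b1"
  'a' x 1 => "a1"
  'c' x 1 => "c1"
  'b' x 2 => "b2"
  'c' x 1 => "c1"
  'b' x 1 => "b1"
Compressed: "b1a1c1b1a1c1b2c1b1"
Compressed length: 18

18


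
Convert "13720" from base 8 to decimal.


Input: "13720" in base 8
Positional expansion:
  Digit '1' (value 1) x 8^4 = 4096
  Digit '3' (value 3) x 8^3 = 1536
  Digit '7' (value 7) x 8^2 = 448
  Digit '2' (value 2) x 8^1 = 16
  Digit '0' (value 0) x 8^0 = 0
Sum = 6096

6096


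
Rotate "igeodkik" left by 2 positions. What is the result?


Input: "igeodkik", rotate left by 2
First 2 characters: "ig"
Remaining characters: "eodkik"
Concatenate remaining + first: "eodkik" + "ig" = "eodkikig"

eodkikig


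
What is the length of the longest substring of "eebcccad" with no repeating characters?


Input: "eebcccad"
Sliding window (track last position of each char):
  Position 0 ('e'): window [0,0] length 1 -- new best
  Position 1 ('e'): repeat (last at 0), move window start to 1
  Position 1 ('e'): window [1,1] length 1
  Position 2 ('b'): window [1,2] length 2 -- new best
  Position 3 ('c'): window [1,3] length 3 -- new best
  Position 4 ('c'): repeat (last at 3), move window start to 4
  Position 4 ('c'): window [4,4] length 1
  Position 5 ('c'): repeat (last at 4), move window start to 5
  Position 5 ('c'): window [5,5] length 1
  Position 6 ('a'): window [5,6] length 2
  Position 7 ('d'): window [5,7] length 3
Longest substring with no repeats: "ebc" with length 3

3


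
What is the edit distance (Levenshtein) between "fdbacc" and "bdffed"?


Computing edit distance: "fdbacc" -> "bdffed"
DP table:
           b    d    f    f    e    d
      0    1    2    3    4    5    6
  f   1    1    2    2    3    4    5
  d   2    2    1    2    3    4    4
  b   3    2    2    2    3    4    5
  a   4    3    3    3    3    4    5
  c   5    4    4    4    4    4    5
  c   6    5    5    5    5    5    5
Edit distance = dp[6][6] = 5

5


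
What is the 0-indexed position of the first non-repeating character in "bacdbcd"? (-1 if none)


Input: bacdbcd
Character frequencies:
  'a': 1
  'b': 2
  'c': 2
  'd': 2
Scanning left to right for freq == 1:
  Position 0 ('b'): freq=2, skip
  Position 1 ('a'): unique! => answer = 1

1


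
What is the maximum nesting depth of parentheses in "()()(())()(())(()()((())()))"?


Input: "()()(())()(())(()()((())()))"
Tracking depth:
  Position 0 '(': depth becomes 1
  Position 1 ')': depth becomes 0
  Position 2 '(': depth becomes 1
  Position 3 ')': depth becomes 0
  Position 4 '(': depth becomes 1
  Position 5 '(': depth becomes 2
  Position 6 ')': depth becomes 1
  Position 7 ')': depth becomes 0
  Position 8 '(': depth becomes 1
  Position 9 ')': depth becomes 0
  Position 10 '(': depth becomes 1
  Position 11 '(': depth becomes 2
  Position 12 ')': depth becomes 1
  Position 13 ')': depth becomes 0
  Position 14 '(': depth becomes 1
  Position 15 '(': depth becomes 2
  Position 16 ')': depth becomes 1
  Position 17 '(': depth becomes 2
  Position 18 ')': depth becomes 1
  Position 19 '(': depth becomes 2
  Position 20 '(': depth becomes 3
  Position 21 '(': depth becomes 4
  Position 22 ')': depth becomes 3
  Position 23 ')': depth becomes 2
  Position 24 '(': depth becomes 3
  Position 25 ')': depth becomes 2
  Position 26 ')': depth becomes 1
  Position 27 ')': depth becomes 0
Maximum depth reached: 4

4


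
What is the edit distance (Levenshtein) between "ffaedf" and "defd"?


Computing edit distance: "ffaedf" -> "defd"
DP table:
           d    e    f    d
      0    1    2    3    4
  f   1    1    2    2    3
  f   2    2    2    2    3
  a   3    3    3    3    3
  e   4    4    3    4    4
  d   5    4    4    4    4
  f   6    5    5    4    5
Edit distance = dp[6][4] = 5

5


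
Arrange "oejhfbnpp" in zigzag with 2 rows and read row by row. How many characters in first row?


Zigzag "oejhfbnpp" into 2 rows:
Placing characters:
  'o' => row 0
  'e' => row 1
  'j' => row 0
  'h' => row 1
  'f' => row 0
  'b' => row 1
  'n' => row 0
  'p' => row 1
  'p' => row 0
Rows:
  Row 0: "ojfnp"
  Row 1: "ehbp"
First row length: 5

5


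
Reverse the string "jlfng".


Input: jlfng
Reading characters right to left:
  Position 4: 'g'
  Position 3: 'n'
  Position 2: 'f'
  Position 1: 'l'
  Position 0: 'j'
Reversed: gnflj

gnflj


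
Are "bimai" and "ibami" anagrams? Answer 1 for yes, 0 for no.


Strings: "bimai", "ibami"
Sorted first:  abiim
Sorted second: abiim
Sorted forms match => anagrams

1


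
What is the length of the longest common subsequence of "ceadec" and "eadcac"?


LCS of "ceadec" and "eadcac"
DP table:
           e    a    d    c    a    c
      0    0    0    0    0    0    0
  c   0    0    0    0    1    1    1
  e   0    1    1    1    1    1    1
  a   0    1    2    2    2    2    2
  d   0    1    2    3    3    3    3
  e   0    1    2    3    3    3    3
  c   0    1    2    3    4    4    4
LCS length = dp[6][6] = 4

4


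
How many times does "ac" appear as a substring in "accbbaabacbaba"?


Searching for "ac" in "accbbaabacbaba"
Scanning each position:
  Position 0: "ac" => MATCH
  Position 1: "cc" => no
  Position 2: "cb" => no
  Position 3: "bb" => no
  Position 4: "ba" => no
  Position 5: "aa" => no
  Position 6: "ab" => no
  Position 7: "ba" => no
  Position 8: "ac" => MATCH
  Position 9: "cb" => no
  Position 10: "ba" => no
  Position 11: "ab" => no
  Position 12: "ba" => no
Total occurrences: 2

2


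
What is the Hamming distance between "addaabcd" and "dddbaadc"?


Comparing "addaabcd" and "dddbaadc" position by position:
  Position 0: 'a' vs 'd' => differ
  Position 1: 'd' vs 'd' => same
  Position 2: 'd' vs 'd' => same
  Position 3: 'a' vs 'b' => differ
  Position 4: 'a' vs 'a' => same
  Position 5: 'b' vs 'a' => differ
  Position 6: 'c' vs 'd' => differ
  Position 7: 'd' vs 'c' => differ
Total differences (Hamming distance): 5

5


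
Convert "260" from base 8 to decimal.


Input: "260" in base 8
Positional expansion:
  Digit '2' (value 2) x 8^2 = 128
  Digit '6' (value 6) x 8^1 = 48
  Digit '0' (value 0) x 8^0 = 0
Sum = 176

176


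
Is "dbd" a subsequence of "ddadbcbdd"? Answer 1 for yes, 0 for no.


Check if "dbd" is a subsequence of "ddadbcbdd"
Greedy scan:
  Position 0 ('d'): matches sub[0] = 'd'
  Position 1 ('d'): no match needed
  Position 2 ('a'): no match needed
  Position 3 ('d'): no match needed
  Position 4 ('b'): matches sub[1] = 'b'
  Position 5 ('c'): no match needed
  Position 6 ('b'): no match needed
  Position 7 ('d'): matches sub[2] = 'd'
  Position 8 ('d'): no match needed
All 3 characters matched => is a subsequence

1


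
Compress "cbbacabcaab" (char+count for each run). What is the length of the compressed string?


Input: cbbacabcaab
Runs:
  'c' x 1 => "c1"
  'b' x 2 => "b2"
  'a' x 1 => "a1"
  'c' x 1 => "c1"
  'a' x 1 => "a1"
  'b' x 1 => "b1"
  'c' x 1 => "c1"
  'a' x 2 => "a2"
  'b' x 1 => "b1"
Compressed: "c1b2a1c1a1b1c1a2b1"
Compressed length: 18

18


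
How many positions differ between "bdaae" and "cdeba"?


Comparing "bdaae" and "cdeba" position by position:
  Position 0: 'b' vs 'c' => DIFFER
  Position 1: 'd' vs 'd' => same
  Position 2: 'a' vs 'e' => DIFFER
  Position 3: 'a' vs 'b' => DIFFER
  Position 4: 'e' vs 'a' => DIFFER
Positions that differ: 4

4


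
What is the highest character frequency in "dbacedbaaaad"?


Input: dbacedbaaaad
Character counts:
  'a': 5
  'b': 2
  'c': 1
  'd': 3
  'e': 1
Maximum frequency: 5

5


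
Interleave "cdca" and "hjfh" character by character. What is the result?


Interleaving "cdca" and "hjfh":
  Position 0: 'c' from first, 'h' from second => "ch"
  Position 1: 'd' from first, 'j' from second => "dj"
  Position 2: 'c' from first, 'f' from second => "cf"
  Position 3: 'a' from first, 'h' from second => "ah"
Result: chdjcfah

chdjcfah


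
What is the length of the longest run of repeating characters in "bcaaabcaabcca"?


Input: "bcaaabcaabcca"
Scanning for longest run:
  Position 1 ('c'): new char, reset run to 1
  Position 2 ('a'): new char, reset run to 1
  Position 3 ('a'): continues run of 'a', length=2
  Position 4 ('a'): continues run of 'a', length=3
  Position 5 ('b'): new char, reset run to 1
  Position 6 ('c'): new char, reset run to 1
  Position 7 ('a'): new char, reset run to 1
  Position 8 ('a'): continues run of 'a', length=2
  Position 9 ('b'): new char, reset run to 1
  Position 10 ('c'): new char, reset run to 1
  Position 11 ('c'): continues run of 'c', length=2
  Position 12 ('a'): new char, reset run to 1
Longest run: 'a' with length 3

3
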